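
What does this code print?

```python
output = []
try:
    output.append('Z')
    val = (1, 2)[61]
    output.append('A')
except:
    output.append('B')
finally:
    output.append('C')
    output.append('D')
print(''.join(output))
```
ZBCD

Code before exception runs, then except, then all of finally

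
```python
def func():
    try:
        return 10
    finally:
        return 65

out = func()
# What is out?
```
65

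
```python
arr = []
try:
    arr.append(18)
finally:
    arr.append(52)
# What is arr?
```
[18, 52]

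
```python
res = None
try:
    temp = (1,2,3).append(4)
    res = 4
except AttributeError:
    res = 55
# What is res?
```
55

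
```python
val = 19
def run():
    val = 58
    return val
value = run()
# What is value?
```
58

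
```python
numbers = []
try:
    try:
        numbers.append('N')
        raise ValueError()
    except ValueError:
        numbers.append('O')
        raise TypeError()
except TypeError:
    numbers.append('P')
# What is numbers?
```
['N', 'O', 'P']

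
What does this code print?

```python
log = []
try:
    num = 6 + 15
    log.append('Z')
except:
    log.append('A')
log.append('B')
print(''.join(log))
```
ZB

No exception, try block completes normally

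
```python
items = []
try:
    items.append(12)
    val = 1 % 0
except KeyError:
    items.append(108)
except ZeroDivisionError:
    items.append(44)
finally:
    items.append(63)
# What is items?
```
[12, 44, 63]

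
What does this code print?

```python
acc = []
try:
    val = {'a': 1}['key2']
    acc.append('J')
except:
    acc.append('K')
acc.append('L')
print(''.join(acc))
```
KL

Exception raised in try, caught by bare except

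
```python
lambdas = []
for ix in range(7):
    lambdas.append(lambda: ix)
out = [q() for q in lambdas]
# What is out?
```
[6, 6, 6, 6, 6, 6, 6]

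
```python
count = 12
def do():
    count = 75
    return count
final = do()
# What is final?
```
75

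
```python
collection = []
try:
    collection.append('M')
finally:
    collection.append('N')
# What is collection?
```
['M', 'N']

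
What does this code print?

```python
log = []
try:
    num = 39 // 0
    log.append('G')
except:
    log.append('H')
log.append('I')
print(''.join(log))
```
HI

Exception raised in try, caught by bare except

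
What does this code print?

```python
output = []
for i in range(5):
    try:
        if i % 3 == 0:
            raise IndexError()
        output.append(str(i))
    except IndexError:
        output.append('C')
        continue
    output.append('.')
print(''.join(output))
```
C1.2.C4.

continue in except skips rest of loop body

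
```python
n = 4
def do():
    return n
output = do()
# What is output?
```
4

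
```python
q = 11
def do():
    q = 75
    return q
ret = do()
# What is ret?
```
75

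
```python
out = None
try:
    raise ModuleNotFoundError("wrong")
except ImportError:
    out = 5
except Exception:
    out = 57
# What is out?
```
5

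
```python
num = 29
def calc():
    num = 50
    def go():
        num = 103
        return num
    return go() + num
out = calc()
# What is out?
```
153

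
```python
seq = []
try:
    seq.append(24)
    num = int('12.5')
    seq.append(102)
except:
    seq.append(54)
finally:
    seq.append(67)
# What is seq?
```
[24, 54, 67]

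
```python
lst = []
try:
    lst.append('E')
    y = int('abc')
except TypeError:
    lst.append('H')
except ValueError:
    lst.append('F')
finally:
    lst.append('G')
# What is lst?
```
['E', 'F', 'G']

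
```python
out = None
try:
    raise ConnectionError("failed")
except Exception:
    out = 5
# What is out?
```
5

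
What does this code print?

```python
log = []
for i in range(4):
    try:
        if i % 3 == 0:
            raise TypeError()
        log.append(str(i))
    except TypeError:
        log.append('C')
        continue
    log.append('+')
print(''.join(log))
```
C1+2+C

continue in except skips rest of loop body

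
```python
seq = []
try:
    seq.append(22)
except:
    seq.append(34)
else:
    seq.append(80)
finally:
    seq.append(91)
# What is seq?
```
[22, 80, 91]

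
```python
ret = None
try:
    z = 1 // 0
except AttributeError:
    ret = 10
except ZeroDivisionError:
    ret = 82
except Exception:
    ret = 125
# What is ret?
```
82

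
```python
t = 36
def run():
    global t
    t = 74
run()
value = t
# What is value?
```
74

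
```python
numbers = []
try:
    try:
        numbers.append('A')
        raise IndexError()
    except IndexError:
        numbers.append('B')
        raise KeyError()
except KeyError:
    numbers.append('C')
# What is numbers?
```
['A', 'B', 'C']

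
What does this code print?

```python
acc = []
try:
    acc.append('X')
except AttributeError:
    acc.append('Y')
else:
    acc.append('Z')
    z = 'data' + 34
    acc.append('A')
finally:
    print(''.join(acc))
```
XZ

Try succeeds, else appends 'Z', TypeError in else is uncaught, finally prints before exception propagates ('A' never appended)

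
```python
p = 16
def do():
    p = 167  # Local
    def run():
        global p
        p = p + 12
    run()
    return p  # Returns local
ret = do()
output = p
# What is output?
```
28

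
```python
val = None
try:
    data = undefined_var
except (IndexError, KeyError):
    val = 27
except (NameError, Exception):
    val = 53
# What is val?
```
53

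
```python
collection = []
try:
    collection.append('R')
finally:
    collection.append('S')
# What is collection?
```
['R', 'S']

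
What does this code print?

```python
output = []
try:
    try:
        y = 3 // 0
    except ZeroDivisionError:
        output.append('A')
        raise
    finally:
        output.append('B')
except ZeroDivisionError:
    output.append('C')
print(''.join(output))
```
ABC

finally runs before re-raised exception propagates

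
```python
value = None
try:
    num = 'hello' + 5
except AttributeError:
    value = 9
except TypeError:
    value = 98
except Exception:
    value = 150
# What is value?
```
98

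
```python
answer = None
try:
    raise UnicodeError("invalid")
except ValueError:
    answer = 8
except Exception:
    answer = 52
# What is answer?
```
8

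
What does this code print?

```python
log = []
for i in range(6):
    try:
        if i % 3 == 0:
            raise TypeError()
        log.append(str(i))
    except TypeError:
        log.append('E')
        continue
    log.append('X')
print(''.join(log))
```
E1X2XE4X5X

continue in except skips rest of loop body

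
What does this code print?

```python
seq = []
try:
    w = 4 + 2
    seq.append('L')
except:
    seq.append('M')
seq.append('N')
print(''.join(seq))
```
LN

No exception, try block completes normally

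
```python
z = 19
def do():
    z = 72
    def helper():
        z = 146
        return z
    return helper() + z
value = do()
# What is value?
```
218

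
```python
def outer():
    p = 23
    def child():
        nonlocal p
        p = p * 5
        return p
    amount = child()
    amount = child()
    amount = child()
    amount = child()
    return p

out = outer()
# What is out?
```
14375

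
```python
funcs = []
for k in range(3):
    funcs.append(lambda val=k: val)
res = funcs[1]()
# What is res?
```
1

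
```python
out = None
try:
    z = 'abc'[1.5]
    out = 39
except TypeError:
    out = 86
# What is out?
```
86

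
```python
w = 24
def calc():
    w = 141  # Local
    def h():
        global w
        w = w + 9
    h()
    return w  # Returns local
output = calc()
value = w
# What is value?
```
33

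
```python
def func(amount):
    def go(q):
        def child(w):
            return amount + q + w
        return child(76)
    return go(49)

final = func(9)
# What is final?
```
134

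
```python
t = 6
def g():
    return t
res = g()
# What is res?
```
6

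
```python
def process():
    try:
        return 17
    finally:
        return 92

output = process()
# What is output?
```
92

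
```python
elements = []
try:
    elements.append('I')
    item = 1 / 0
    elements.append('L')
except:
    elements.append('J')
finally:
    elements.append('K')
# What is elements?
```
['I', 'J', 'K']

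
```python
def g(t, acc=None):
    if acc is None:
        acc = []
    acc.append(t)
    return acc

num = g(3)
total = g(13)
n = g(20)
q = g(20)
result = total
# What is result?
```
[13]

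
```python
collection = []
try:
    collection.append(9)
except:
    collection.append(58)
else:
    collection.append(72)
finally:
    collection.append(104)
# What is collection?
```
[9, 72, 104]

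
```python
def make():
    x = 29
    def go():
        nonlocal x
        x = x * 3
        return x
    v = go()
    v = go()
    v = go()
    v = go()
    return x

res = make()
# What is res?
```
2349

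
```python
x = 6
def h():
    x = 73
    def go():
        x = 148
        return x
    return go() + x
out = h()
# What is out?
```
221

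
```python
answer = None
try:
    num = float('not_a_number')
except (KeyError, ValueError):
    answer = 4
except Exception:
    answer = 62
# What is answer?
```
4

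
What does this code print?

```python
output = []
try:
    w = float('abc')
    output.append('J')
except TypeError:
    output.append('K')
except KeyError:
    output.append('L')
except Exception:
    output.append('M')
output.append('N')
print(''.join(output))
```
MN

ValueError not specifically caught, falls to Exception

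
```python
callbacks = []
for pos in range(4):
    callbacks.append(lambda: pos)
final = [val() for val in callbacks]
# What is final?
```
[3, 3, 3, 3]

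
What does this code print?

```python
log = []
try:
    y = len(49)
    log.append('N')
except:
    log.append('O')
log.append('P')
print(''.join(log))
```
OP

Exception raised in try, caught by bare except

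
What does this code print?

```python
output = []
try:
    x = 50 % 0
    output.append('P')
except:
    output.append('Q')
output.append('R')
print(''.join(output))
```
QR

Exception raised in try, caught by bare except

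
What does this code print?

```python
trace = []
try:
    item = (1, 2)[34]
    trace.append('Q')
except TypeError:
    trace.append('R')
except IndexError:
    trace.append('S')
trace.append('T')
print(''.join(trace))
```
ST

IndexError is caught by its specific handler, not TypeError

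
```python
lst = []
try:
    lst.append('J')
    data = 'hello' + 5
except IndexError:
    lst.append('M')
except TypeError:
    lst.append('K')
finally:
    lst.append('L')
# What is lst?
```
['J', 'K', 'L']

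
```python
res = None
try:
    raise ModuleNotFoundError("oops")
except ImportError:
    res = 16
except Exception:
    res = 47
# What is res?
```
16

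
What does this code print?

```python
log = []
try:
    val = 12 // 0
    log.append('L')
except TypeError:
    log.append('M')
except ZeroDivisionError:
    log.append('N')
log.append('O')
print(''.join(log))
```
NO

ZeroDivisionError is caught by its specific handler, not TypeError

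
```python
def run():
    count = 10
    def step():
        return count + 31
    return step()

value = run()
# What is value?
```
41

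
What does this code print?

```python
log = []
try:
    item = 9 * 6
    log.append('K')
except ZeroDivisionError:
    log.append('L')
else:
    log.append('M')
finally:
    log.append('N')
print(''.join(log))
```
KMN

else runs before finally when no exception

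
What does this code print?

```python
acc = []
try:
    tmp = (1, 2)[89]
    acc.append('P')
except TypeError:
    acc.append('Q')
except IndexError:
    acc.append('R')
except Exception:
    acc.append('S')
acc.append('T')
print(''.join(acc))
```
RT

IndexError matches before generic Exception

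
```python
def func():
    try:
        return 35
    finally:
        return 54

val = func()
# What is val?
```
54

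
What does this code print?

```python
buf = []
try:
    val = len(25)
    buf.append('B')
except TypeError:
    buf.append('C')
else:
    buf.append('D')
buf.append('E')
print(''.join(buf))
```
CE

else block skipped when exception is caught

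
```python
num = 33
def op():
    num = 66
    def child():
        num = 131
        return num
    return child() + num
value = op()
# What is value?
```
197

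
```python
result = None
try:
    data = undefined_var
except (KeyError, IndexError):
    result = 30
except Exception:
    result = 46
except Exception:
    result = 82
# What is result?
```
46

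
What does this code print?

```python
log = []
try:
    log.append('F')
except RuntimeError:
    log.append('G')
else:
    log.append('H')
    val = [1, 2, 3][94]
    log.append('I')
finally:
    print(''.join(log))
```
FH

Try succeeds, else appends 'H', IndexError in else is uncaught, finally prints before exception propagates ('I' never appended)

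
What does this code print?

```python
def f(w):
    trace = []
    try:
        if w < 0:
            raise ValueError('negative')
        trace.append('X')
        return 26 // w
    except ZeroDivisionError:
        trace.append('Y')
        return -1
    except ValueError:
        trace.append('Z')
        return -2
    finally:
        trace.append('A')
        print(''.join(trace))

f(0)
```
XYA

w=0 causes ZeroDivisionError, caught, finally prints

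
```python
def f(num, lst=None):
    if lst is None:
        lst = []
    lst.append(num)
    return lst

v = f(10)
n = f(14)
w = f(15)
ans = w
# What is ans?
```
[15]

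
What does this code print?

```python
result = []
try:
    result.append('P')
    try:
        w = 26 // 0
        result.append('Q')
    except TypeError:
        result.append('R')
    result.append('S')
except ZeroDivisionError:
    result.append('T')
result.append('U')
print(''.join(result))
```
PTU

Inner handler doesn't match, propagates to outer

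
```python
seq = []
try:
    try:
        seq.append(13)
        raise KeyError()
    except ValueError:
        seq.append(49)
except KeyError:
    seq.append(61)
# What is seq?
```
[13, 61]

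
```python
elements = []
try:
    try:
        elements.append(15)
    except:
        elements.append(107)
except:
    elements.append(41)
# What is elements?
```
[15]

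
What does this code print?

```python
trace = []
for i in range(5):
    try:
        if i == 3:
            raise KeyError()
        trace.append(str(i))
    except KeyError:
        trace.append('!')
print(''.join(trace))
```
012!4

Exception on i=3 caught, loop continues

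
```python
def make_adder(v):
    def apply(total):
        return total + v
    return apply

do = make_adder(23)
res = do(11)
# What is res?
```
34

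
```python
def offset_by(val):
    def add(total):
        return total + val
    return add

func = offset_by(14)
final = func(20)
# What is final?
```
34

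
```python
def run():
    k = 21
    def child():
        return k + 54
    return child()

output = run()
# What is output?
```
75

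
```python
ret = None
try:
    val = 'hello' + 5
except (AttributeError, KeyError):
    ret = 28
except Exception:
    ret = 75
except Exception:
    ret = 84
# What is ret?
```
75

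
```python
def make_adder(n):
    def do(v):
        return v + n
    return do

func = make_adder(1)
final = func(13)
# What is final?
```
14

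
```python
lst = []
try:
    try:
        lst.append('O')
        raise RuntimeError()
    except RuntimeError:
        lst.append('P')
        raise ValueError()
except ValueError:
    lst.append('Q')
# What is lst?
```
['O', 'P', 'Q']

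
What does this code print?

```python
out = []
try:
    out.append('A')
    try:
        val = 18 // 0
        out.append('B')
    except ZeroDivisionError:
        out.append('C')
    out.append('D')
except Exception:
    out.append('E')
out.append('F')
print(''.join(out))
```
ACDF

Inner exception caught by inner handler, outer continues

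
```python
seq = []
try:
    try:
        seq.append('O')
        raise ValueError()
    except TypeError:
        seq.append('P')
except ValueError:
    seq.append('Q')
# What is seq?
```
['O', 'Q']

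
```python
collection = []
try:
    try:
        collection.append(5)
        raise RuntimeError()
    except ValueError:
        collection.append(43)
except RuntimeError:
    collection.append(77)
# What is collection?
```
[5, 77]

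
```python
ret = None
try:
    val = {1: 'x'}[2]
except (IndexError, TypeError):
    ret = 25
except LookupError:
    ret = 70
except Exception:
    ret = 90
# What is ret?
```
70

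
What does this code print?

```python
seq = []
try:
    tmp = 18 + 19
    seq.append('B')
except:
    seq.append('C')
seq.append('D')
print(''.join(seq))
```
BD

No exception, try block completes normally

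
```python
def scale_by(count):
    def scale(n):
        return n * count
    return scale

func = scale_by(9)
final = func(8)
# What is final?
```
72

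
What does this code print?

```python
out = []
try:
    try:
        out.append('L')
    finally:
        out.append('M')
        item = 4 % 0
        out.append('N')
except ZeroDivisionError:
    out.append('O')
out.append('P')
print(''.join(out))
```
LMOP

Exception in inner finally caught by outer except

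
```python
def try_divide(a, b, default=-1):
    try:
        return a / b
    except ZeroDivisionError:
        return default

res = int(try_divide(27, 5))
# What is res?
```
5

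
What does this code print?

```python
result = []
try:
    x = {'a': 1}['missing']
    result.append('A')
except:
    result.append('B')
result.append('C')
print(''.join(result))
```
BC

Exception raised in try, caught by bare except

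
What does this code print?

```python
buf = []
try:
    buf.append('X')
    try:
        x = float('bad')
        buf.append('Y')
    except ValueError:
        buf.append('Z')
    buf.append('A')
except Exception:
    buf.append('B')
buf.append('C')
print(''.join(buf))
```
XZAC

Inner exception caught by inner handler, outer continues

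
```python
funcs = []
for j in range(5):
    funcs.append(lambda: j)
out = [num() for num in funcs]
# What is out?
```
[4, 4, 4, 4, 4]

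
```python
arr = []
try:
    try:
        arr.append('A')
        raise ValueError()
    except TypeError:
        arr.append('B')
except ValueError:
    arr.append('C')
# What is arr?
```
['A', 'C']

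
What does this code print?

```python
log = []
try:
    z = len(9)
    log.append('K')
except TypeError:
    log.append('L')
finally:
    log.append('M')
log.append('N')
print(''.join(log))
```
LMN

finally always runs, even after exception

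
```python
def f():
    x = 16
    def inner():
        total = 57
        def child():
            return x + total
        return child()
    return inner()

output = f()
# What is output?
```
73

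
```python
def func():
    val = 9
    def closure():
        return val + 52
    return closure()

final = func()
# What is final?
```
61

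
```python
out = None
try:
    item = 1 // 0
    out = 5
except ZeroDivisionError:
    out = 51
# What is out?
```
51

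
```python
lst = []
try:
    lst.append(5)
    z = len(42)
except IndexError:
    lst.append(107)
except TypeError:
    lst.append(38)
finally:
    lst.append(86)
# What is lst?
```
[5, 38, 86]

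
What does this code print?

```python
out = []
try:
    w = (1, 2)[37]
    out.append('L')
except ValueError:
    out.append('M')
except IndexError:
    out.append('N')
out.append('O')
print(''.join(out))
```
NO

IndexError is caught by its specific handler, not ValueError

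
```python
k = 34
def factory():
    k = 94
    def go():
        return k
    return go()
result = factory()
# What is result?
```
94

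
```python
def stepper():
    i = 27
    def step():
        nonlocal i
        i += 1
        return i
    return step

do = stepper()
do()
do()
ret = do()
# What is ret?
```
30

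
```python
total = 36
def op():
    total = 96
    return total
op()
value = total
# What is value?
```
36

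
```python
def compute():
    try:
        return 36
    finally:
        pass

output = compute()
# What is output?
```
36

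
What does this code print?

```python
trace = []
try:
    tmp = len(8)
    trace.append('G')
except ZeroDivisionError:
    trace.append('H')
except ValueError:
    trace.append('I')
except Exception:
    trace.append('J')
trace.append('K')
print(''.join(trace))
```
JK

TypeError not specifically caught, falls to Exception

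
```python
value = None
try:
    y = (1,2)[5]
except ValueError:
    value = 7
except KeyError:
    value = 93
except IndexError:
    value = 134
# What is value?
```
134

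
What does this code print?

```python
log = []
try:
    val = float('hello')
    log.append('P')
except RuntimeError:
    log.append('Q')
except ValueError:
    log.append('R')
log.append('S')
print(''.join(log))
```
RS

ValueError is caught by its specific handler, not RuntimeError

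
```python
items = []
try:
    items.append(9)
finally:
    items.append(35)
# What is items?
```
[9, 35]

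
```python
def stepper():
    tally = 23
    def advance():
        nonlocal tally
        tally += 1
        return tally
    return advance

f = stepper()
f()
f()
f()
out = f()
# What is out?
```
27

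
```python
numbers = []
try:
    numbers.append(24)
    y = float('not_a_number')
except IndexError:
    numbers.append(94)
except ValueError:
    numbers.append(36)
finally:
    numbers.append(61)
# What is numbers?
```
[24, 36, 61]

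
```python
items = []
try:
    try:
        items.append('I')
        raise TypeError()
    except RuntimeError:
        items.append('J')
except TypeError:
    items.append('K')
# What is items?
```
['I', 'K']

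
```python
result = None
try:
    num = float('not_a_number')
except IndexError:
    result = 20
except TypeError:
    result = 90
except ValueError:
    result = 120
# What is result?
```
120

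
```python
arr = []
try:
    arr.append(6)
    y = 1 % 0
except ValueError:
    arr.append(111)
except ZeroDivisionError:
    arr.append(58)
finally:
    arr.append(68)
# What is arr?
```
[6, 58, 68]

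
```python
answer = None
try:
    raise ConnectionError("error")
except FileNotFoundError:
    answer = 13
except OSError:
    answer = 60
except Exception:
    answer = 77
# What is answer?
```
60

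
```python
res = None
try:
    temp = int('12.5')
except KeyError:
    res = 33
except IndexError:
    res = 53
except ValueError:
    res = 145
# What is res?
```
145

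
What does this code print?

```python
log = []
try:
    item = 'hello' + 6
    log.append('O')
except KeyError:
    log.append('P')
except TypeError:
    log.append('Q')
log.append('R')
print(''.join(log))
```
QR

TypeError is caught by its specific handler, not KeyError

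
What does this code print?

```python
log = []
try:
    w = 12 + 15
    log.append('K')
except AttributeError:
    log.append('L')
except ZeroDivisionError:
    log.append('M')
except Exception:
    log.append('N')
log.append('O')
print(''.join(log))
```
KO

No exception, try block completes normally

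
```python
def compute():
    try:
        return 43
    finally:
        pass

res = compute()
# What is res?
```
43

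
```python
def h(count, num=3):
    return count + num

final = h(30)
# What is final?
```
33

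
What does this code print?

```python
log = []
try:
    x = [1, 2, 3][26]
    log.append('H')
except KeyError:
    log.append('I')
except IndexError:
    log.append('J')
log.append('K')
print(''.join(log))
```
JK

IndexError is caught by its specific handler, not KeyError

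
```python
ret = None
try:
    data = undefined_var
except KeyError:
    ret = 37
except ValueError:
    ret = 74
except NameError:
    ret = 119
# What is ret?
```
119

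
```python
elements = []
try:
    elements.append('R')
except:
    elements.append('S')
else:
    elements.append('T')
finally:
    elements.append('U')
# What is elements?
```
['R', 'T', 'U']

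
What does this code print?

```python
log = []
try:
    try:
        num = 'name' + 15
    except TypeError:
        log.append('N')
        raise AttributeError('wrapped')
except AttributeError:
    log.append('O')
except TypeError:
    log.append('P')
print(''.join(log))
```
NO

New AttributeError raised, caught by outer AttributeError handler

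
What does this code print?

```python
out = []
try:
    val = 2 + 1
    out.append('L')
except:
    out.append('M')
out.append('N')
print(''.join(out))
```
LN

No exception, try block completes normally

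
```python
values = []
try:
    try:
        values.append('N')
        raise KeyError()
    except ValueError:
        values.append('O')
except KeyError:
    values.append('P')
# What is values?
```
['N', 'P']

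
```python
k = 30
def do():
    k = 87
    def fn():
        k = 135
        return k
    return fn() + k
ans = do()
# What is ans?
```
222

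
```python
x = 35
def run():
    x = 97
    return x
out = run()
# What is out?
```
97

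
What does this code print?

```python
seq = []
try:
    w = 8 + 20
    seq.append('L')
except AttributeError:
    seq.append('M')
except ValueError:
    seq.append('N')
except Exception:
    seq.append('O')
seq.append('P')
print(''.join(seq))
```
LP

No exception, try block completes normally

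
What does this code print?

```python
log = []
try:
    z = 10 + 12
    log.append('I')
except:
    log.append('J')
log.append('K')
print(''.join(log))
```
IK

No exception, try block completes normally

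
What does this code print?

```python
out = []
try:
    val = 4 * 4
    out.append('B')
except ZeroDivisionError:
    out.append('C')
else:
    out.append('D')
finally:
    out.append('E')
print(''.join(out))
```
BDE

else runs before finally when no exception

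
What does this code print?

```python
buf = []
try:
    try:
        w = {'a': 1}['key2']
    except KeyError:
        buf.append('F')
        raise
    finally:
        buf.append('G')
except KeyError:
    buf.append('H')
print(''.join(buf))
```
FGH

finally runs before re-raised exception propagates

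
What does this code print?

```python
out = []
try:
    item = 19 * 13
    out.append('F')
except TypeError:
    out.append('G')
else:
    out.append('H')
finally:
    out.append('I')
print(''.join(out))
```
FHI

else runs before finally when no exception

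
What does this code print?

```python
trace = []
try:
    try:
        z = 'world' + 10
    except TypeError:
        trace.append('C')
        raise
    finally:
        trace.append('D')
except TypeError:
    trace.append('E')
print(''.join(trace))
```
CDE

finally runs before re-raised exception propagates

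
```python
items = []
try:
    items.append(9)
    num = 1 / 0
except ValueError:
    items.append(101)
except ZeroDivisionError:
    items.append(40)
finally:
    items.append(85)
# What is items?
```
[9, 40, 85]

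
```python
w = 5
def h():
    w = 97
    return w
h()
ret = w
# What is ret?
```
5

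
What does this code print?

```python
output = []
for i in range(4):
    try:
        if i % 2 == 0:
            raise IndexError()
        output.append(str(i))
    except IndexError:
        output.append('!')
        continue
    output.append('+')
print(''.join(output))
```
!1+!3+

continue in except skips rest of loop body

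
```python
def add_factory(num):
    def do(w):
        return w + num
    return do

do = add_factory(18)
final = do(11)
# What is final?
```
29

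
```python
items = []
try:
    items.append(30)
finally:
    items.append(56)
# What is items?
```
[30, 56]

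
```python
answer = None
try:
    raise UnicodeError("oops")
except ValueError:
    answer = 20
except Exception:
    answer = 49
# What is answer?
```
20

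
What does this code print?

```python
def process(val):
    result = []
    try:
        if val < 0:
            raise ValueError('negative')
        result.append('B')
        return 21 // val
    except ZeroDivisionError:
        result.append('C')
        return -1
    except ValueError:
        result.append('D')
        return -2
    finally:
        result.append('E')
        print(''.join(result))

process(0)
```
BCE

val=0 causes ZeroDivisionError, caught, finally prints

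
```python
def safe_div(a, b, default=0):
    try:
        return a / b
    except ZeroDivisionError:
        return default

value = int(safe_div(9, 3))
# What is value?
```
3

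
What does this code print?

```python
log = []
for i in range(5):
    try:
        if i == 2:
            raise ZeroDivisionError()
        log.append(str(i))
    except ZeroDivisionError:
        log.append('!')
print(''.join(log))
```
01!34

Exception on i=2 caught, loop continues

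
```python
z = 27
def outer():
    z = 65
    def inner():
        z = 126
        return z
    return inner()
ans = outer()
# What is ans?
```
126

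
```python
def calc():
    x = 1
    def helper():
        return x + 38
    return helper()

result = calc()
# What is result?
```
39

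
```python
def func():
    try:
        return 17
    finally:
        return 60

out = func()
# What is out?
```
60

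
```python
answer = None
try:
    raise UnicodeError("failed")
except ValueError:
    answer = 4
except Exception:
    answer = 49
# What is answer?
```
4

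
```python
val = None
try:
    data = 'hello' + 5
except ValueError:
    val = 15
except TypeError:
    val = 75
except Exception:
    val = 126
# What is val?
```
75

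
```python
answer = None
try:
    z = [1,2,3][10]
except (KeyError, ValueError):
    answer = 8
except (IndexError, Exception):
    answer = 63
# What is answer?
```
63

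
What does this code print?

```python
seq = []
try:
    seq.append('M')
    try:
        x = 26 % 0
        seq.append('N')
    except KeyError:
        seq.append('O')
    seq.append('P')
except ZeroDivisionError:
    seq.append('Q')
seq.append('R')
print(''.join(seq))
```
MQR

Inner handler doesn't match, propagates to outer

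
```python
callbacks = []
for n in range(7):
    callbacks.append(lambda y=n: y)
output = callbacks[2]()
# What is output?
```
2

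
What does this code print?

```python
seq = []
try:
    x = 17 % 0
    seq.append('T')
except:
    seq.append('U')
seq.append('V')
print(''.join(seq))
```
UV

Exception raised in try, caught by bare except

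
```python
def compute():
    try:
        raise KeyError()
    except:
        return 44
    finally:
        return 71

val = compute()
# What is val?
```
71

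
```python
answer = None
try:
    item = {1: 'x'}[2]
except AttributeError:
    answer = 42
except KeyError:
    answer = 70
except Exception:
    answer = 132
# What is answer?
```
70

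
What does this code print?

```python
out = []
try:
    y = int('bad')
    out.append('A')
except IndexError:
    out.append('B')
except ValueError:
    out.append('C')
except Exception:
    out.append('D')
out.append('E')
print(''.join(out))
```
CE

ValueError matches before generic Exception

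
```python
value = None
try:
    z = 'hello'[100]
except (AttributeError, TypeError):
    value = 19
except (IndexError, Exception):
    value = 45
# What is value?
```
45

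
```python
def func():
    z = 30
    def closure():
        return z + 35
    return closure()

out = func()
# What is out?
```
65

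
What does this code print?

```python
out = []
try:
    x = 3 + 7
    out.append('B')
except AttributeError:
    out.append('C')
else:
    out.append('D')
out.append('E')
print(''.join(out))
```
BDE

else block runs when no exception occurs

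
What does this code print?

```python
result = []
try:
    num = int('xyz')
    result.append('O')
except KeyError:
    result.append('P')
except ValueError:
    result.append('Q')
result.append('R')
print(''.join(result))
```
QR

ValueError is caught by its specific handler, not KeyError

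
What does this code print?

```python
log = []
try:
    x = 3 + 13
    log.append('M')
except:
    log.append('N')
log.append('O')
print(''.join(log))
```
MO

No exception, try block completes normally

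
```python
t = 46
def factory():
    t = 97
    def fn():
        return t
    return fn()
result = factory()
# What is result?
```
97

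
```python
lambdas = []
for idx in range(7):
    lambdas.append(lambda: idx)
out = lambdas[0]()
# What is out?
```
6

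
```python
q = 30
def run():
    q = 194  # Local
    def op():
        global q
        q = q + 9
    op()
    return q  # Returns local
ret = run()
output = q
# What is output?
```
39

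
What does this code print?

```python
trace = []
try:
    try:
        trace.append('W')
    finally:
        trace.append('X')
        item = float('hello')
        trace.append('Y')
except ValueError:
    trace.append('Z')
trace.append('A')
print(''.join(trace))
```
WXZA

Exception in inner finally caught by outer except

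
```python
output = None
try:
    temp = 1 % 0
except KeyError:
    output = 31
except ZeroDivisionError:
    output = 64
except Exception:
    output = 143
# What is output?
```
64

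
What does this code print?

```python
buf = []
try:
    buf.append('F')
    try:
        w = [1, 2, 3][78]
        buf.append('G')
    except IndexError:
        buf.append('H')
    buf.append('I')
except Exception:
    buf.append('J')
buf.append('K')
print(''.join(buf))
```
FHIK

Inner exception caught by inner handler, outer continues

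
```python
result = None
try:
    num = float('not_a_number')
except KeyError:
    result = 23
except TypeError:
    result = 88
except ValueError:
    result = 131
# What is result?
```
131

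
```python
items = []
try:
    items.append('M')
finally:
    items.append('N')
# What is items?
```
['M', 'N']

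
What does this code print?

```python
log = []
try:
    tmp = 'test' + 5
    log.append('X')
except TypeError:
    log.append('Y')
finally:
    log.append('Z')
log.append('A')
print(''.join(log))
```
YZA

finally always runs, even after exception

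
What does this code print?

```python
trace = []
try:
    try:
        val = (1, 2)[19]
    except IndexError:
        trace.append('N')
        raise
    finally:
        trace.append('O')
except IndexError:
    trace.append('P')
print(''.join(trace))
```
NOP

finally runs before re-raised exception propagates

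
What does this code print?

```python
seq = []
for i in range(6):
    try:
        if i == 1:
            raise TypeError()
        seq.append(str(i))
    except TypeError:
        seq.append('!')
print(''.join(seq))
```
0!2345

Exception on i=1 caught, loop continues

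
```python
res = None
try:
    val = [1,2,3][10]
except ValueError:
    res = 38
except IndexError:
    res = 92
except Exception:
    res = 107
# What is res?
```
92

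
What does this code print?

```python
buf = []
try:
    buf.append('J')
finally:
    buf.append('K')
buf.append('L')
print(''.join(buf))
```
JKL

try/finally without except, no exception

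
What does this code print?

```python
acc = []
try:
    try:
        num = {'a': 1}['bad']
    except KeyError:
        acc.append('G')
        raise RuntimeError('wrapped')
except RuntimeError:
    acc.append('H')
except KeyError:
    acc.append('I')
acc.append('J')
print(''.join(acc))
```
GHJ

RuntimeError raised and caught, original KeyError not re-raised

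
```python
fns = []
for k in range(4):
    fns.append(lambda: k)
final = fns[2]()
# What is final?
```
3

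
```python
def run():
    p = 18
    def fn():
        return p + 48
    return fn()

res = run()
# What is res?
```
66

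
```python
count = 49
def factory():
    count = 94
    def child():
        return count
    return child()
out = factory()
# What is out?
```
94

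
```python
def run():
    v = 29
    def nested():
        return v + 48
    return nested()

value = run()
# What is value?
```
77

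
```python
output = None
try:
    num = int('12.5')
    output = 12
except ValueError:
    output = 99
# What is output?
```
99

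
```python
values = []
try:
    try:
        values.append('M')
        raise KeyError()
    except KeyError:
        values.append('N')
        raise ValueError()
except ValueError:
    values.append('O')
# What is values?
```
['M', 'N', 'O']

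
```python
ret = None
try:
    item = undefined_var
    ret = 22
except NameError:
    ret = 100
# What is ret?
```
100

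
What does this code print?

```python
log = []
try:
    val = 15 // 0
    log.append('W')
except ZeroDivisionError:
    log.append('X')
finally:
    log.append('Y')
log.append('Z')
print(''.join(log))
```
XYZ

finally always runs, even after exception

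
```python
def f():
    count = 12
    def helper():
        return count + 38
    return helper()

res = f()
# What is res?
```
50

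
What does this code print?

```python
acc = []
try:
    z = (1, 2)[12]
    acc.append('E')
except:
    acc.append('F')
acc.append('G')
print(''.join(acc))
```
FG

Exception raised in try, caught by bare except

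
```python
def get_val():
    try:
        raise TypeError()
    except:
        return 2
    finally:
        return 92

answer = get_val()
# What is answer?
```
92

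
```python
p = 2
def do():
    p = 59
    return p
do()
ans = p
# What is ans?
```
2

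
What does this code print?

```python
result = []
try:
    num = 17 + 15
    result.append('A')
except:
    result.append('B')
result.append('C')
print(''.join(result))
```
AC

No exception, try block completes normally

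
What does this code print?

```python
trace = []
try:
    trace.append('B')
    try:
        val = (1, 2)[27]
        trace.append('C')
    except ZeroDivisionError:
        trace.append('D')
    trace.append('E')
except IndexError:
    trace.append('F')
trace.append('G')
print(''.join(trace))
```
BFG

Inner handler doesn't match, propagates to outer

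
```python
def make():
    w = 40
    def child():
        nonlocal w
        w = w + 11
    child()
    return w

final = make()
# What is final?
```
51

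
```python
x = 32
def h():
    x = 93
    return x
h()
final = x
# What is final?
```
32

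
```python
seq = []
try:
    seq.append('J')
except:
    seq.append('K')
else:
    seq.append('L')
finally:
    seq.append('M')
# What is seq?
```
['J', 'L', 'M']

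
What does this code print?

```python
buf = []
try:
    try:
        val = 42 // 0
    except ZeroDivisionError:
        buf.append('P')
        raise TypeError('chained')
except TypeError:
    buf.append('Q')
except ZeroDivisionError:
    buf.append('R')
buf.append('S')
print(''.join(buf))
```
PQS

TypeError raised and caught, original ZeroDivisionError not re-raised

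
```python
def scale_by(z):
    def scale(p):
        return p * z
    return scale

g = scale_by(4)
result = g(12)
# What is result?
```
48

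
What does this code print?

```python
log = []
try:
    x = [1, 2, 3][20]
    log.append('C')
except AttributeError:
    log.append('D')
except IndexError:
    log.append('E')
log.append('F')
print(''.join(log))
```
EF

IndexError is caught by its specific handler, not AttributeError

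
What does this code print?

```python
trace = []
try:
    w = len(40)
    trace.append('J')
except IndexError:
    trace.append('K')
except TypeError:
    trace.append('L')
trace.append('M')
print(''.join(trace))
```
LM

TypeError is caught by its specific handler, not IndexError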